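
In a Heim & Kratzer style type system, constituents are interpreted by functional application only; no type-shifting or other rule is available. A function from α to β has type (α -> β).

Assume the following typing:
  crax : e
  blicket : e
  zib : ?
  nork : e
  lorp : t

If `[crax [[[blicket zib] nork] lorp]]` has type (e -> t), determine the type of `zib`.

At [crax [[[blicket zib] nork] lorp]] (required: (e -> t)): crax is e, which is not a function with range (e -> t); hence [[[blicket zib] nork] lorp] is the functor — type (e -> (e -> t)).
At [[[blicket zib] nork] lorp] (required: (e -> (e -> t))): lorp is t, which is not a function with range (e -> (e -> t)); hence [[blicket zib] nork] is the functor — type (t -> (e -> (e -> t))).
At [[blicket zib] nork] (required: (t -> (e -> (e -> t)))): nork is e, which is not a function with range (t -> (e -> (e -> t))); hence [blicket zib] is the functor — type (e -> (t -> (e -> (e -> t)))).
At [blicket zib] (required: (e -> (t -> (e -> (e -> t))))): blicket is e, which is not a function with range (e -> (t -> (e -> (e -> t)))); hence zib is the functor — type (e -> (e -> (t -> (e -> (e -> t))))).

(e -> (e -> (t -> (e -> (e -> t)))))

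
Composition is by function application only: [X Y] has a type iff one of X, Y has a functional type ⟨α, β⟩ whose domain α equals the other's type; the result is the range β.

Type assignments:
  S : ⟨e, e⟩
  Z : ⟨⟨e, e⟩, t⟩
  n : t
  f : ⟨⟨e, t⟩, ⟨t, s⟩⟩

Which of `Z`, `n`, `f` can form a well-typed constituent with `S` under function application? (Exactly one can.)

Z — combines: Z : ⟨⟨e, e⟩, t⟩ takes S : ⟨e, e⟩ as argument, giving t.
n : t — no; S wants e, and n wants nothing (atomic).
f : ⟨⟨e, t⟩, ⟨t, s⟩⟩ — no; S wants e, and f wants ⟨e, t⟩.

Z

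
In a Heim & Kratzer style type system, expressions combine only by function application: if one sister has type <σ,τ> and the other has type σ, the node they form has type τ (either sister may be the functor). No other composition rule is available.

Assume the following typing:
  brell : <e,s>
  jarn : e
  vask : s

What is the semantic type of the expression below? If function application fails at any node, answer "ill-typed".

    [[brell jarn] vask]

At [brell jarn], brell : <e,s> takes jarn : e, giving s.
At [[brell jarn] vask]: neither s nor s can take the other as argument; the node is ill-typed.

ill-typed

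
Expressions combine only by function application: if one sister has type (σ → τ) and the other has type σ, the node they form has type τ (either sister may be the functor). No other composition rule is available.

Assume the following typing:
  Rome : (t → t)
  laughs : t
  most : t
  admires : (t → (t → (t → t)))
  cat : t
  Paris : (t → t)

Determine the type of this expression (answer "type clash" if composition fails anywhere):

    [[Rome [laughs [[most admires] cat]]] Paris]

t

At [most admires], admires : (t → (t → (t → t))) takes most : t, giving (t → (t → t)).
At [[most admires] cat], [most admires] : (t → (t → t)) takes cat : t, giving (t → t).
At [laughs [[most admires] cat]], [[most admires] cat] : (t → t) takes laughs : t, giving t.
At [Rome [laughs [[most admires] cat]]], Rome : (t → t) takes [laughs [[most admires] cat]] : t, giving t.
At [[Rome [laughs [[most admires] cat]]] Paris], Paris : (t → t) takes [Rome [laughs [[most admires] cat]]] : t, giving t.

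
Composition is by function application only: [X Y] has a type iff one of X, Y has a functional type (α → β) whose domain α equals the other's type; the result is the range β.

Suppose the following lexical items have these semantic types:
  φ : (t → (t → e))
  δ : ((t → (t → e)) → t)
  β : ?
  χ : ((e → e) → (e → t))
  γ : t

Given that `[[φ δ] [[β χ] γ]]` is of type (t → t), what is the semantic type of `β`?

[[φ δ] [[β χ] γ]] must have type (t → t). The sister [φ δ] has type t; that is not a function onto (t → t), so [[β χ] γ] must be the functor, of type (t → (t → t)).
[[β χ] γ] must have type (t → (t → t)). The sister γ has type t; that is not a function onto (t → (t → t)), so [β χ] must be the functor, of type (t → (t → (t → t))).
[β χ] must have type (t → (t → (t → t))). The sister χ has type ((e → e) → (e → t)); that is not a function onto (t → (t → (t → t))), so β must be the functor, of type (((e → e) → (e → t)) → (t → (t → (t → t)))).

(((e → e) → (e → t)) → (t → (t → (t → t))))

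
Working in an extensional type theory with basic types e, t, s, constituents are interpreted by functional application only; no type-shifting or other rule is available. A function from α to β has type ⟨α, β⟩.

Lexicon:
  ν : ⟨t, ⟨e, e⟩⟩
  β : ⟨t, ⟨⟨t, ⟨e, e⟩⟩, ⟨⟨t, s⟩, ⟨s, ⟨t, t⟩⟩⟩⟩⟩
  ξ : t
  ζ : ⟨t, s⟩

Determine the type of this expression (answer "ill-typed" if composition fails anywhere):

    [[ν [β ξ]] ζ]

⟨s, ⟨t, t⟩⟩

[β ξ]: ⟨t, ⟨⟨t, ⟨e, e⟩⟩, ⟨⟨t, s⟩, ⟨s, ⟨t, t⟩⟩⟩⟩⟩ applied to t yields ⟨⟨t, ⟨e, e⟩⟩, ⟨⟨t, s⟩, ⟨s, ⟨t, t⟩⟩⟩⟩.
[ν [β ξ]]: ⟨⟨t, ⟨e, e⟩⟩, ⟨⟨t, s⟩, ⟨s, ⟨t, t⟩⟩⟩⟩ applied to ⟨t, ⟨e, e⟩⟩ yields ⟨⟨t, s⟩, ⟨s, ⟨t, t⟩⟩⟩.
[[ν [β ξ]] ζ]: ⟨⟨t, s⟩, ⟨s, ⟨t, t⟩⟩⟩ applied to ⟨t, s⟩ yields ⟨s, ⟨t, t⟩⟩.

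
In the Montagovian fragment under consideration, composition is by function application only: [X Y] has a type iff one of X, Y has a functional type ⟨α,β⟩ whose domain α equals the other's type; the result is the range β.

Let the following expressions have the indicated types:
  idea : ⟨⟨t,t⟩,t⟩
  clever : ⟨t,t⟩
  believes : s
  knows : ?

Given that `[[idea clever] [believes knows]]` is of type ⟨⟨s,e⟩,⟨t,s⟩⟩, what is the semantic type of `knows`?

[[idea clever] [believes knows]] is required to be ⟨⟨s,e⟩,⟨t,s⟩⟩. [idea clever] : t cannot yield ⟨⟨s,e⟩,⟨t,s⟩⟩ as functor, so [believes knows] : ⟨t,⟨⟨s,e⟩,⟨t,s⟩⟩⟩.
[believes knows] is required to be ⟨t,⟨⟨s,e⟩,⟨t,s⟩⟩⟩. believes : s cannot yield ⟨t,⟨⟨s,e⟩,⟨t,s⟩⟩⟩ as functor, so knows : ⟨s,⟨t,⟨⟨s,e⟩,⟨t,s⟩⟩⟩⟩.

⟨s,⟨t,⟨⟨s,e⟩,⟨t,s⟩⟩⟩⟩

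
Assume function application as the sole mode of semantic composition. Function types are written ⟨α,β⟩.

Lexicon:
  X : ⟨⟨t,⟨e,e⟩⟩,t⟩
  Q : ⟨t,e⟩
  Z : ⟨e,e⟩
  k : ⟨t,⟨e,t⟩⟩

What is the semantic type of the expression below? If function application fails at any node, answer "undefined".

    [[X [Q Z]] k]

undefined

[Q Z]: ⟨t,e⟩ and ⟨e,e⟩ cannot combine by function application — type clash.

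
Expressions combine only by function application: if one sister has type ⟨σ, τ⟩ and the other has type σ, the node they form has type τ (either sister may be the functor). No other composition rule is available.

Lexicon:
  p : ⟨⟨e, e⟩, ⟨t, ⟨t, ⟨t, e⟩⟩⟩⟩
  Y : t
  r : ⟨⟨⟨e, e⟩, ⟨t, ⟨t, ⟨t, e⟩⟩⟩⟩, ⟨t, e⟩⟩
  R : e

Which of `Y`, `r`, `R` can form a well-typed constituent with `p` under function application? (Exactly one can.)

Y : t — no; p wants ⟨e, e⟩, and Y wants nothing (atomic).
r — combines: r : ⟨⟨⟨e, e⟩, ⟨t, ⟨t, ⟨t, e⟩⟩⟩⟩, ⟨t, e⟩⟩ takes p : ⟨⟨e, e⟩, ⟨t, ⟨t, ⟨t, e⟩⟩⟩⟩ as argument, giving ⟨t, e⟩.
R : e — no; p wants ⟨e, e⟩, and R wants nothing (atomic).

r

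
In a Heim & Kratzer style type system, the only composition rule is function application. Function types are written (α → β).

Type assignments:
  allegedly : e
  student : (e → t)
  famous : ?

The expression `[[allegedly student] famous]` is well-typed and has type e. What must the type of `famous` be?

[[allegedly student] famous] must have type e. The sister [allegedly student] has type t; that is not a function onto e, so famous must be the functor, of type (t → e).

(t → e)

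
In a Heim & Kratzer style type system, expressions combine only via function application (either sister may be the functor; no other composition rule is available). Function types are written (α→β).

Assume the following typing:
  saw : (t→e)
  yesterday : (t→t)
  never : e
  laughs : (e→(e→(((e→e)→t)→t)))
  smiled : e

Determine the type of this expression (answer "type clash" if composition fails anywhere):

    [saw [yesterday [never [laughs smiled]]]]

[laughs smiled] — laughs of type (e→(e→(((e→e)→t)→t))) combines with smiled of type e: type (e→(((e→e)→t)→t)).
[never [laughs smiled]] — [laughs smiled] of type (e→(((e→e)→t)→t)) combines with never of type e: type (((e→e)→t)→t).
[yesterday [never [laughs smiled]]]: (t→t) and (((e→e)→t)→t) cannot combine by function application — type clash.

type clash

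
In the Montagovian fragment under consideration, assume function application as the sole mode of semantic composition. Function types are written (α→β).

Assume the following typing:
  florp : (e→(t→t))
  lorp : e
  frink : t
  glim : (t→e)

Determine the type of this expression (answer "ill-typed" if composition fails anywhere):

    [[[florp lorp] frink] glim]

e

[florp lorp]: florp is (e→(t→t)), lorp is e; result (t→t).
[[florp lorp] frink]: [florp lorp] is (t→t), frink is t; result t.
[[[florp lorp] frink] glim]: glim is (t→e), [[florp lorp] frink] is t; result e.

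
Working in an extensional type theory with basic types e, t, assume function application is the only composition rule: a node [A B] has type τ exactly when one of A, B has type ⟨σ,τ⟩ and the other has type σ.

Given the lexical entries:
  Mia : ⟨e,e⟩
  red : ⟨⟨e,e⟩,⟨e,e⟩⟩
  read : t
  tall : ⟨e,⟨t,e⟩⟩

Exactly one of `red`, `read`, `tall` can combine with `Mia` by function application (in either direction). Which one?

red

red — combines: red : ⟨⟨e,e⟩,⟨e,e⟩⟩ takes Mia : ⟨e,e⟩ as argument, giving ⟨e,e⟩.
read : t — no; Mia wants e, and read wants nothing (atomic).
tall : ⟨e,⟨t,e⟩⟩ — no; Mia wants e, and tall wants e.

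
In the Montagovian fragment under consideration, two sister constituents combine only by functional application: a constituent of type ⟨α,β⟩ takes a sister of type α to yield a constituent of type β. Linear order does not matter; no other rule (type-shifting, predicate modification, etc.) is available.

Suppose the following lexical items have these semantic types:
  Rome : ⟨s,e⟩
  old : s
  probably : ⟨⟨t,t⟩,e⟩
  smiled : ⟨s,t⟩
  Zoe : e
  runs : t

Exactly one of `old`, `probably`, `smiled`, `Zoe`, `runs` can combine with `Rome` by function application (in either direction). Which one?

old

old — combines: Rome : ⟨s,e⟩ takes old : s as argument, giving e.
probably : ⟨⟨t,t⟩,e⟩ — neither side's domain matches the other.
smiled : ⟨s,t⟩ — neither side's domain matches the other.
Zoe : e — neither side's domain matches the other.
runs : t — neither side's domain matches the other.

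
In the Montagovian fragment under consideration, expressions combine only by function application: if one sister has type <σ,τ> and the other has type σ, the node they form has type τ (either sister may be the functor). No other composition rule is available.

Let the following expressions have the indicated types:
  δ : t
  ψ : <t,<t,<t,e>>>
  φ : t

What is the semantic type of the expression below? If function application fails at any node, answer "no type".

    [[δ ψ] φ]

[δ ψ] — ψ of type <t,<t,<t,e>>> combines with δ of type t: type <t,<t,e>>.
[[δ ψ] φ] — [δ ψ] of type <t,<t,e>> combines with φ of type t: type <t,e>.

<t,e>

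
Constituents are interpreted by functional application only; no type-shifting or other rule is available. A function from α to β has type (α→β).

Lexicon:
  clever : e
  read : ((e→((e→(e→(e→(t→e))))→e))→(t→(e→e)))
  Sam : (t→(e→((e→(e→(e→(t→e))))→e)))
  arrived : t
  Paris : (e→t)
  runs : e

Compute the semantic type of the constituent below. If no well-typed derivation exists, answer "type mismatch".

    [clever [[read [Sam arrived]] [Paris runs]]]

[Sam arrived]: (t→(e→((e→(e→(e→(t→e))))→e))) applied to t yields (e→((e→(e→(e→(t→e))))→e)).
[read [Sam arrived]]: ((e→((e→(e→(e→(t→e))))→e))→(t→(e→e))) applied to (e→((e→(e→(e→(t→e))))→e)) yields (t→(e→e)).
[Paris runs]: (e→t) applied to e yields t.
[[read [Sam arrived]] [Paris runs]]: (t→(e→e)) applied to t yields (e→e).
[clever [[read [Sam arrived]] [Paris runs]]]: (e→e) applied to e yields e.

e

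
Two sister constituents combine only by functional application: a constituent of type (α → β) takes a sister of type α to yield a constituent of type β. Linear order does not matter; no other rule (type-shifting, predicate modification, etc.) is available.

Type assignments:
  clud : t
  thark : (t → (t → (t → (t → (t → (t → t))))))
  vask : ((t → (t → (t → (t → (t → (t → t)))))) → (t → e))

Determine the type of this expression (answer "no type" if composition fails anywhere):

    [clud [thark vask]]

At [thark vask], vask : ((t → (t → (t → (t → (t → (t → t)))))) → (t → e)) takes thark : (t → (t → (t → (t → (t → (t → t)))))), giving (t → e).
At [clud [thark vask]], [thark vask] : (t → e) takes clud : t, giving e.

e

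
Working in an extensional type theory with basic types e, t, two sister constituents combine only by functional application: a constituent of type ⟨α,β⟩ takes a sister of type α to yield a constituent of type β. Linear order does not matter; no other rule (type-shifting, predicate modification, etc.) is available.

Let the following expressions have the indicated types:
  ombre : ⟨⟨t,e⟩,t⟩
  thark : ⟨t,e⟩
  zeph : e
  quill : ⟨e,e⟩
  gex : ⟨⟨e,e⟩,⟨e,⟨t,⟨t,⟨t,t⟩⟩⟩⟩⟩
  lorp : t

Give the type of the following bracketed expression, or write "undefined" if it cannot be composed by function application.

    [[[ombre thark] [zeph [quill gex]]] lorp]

[ombre thark] — ombre of type ⟨⟨t,e⟩,t⟩ combines with thark of type ⟨t,e⟩: type t.
[quill gex] — gex of type ⟨⟨e,e⟩,⟨e,⟨t,⟨t,⟨t,t⟩⟩⟩⟩⟩ combines with quill of type ⟨e,e⟩: type ⟨e,⟨t,⟨t,⟨t,t⟩⟩⟩⟩.
[zeph [quill gex]] — [quill gex] of type ⟨e,⟨t,⟨t,⟨t,t⟩⟩⟩⟩ combines with zeph of type e: type ⟨t,⟨t,⟨t,t⟩⟩⟩.
[[ombre thark] [zeph [quill gex]]] — [zeph [quill gex]] of type ⟨t,⟨t,⟨t,t⟩⟩⟩ combines with [ombre thark] of type t: type ⟨t,⟨t,t⟩⟩.
[[[ombre thark] [zeph [quill gex]]] lorp] — [[ombre thark] [zeph [quill gex]]] of type ⟨t,⟨t,t⟩⟩ combines with lorp of type t: type ⟨t,t⟩.

⟨t,t⟩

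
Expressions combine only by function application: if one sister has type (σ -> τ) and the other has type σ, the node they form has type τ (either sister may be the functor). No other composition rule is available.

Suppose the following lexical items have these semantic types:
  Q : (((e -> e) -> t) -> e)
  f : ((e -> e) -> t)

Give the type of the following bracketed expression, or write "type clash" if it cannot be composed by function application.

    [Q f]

e

[Q f]: (((e -> e) -> t) -> e) applied to ((e -> e) -> t) yields e.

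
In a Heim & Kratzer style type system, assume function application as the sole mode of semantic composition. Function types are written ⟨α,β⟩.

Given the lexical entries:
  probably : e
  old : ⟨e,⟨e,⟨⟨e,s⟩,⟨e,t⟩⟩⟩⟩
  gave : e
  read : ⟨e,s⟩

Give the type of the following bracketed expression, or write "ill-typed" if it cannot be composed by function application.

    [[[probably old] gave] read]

⟨e,t⟩

[probably old]: functor old : ⟨e,⟨e,⟨⟨e,s⟩,⟨e,t⟩⟩⟩⟩, argument probably : e; result ⟨e,⟨⟨e,s⟩,⟨e,t⟩⟩⟩.
[[probably old] gave]: functor [probably old] : ⟨e,⟨⟨e,s⟩,⟨e,t⟩⟩⟩, argument gave : e; result ⟨⟨e,s⟩,⟨e,t⟩⟩.
[[[probably old] gave] read]: functor [[probably old] gave] : ⟨⟨e,s⟩,⟨e,t⟩⟩, argument read : ⟨e,s⟩; result ⟨e,t⟩.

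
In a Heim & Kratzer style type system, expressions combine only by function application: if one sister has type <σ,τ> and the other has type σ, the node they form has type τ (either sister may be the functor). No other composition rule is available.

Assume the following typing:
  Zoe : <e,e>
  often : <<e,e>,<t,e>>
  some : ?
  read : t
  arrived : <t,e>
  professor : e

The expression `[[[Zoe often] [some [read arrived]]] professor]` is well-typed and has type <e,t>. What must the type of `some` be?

<e,<<t,e>,<e,<e,t>>>>

At [[[Zoe often] [some [read arrived]]] professor] (required: <e,t>): professor is e, which is not a function with range <e,t>; hence [[Zoe often] [some [read arrived]]] is the functor — type <e,<e,t>>.
At [[Zoe often] [some [read arrived]]] (required: <e,<e,t>>): [Zoe often] is <t,e>, which is not a function with range <e,<e,t>>; hence [some [read arrived]] is the functor — type <<t,e>,<e,<e,t>>>.
At [some [read arrived]] (required: <<t,e>,<e,<e,t>>>): [read arrived] is e, which is not a function with range <<t,e>,<e,<e,t>>>; hence some is the functor — type <e,<<t,e>,<e,<e,t>>>>.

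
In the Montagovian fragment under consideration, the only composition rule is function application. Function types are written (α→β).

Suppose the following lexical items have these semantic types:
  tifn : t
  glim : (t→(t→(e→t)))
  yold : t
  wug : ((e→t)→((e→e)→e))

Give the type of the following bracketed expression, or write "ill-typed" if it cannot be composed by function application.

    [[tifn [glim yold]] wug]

((e→e)→e)

[glim yold]: (t→(t→(e→t))) applied to t yields (t→(e→t)).
[tifn [glim yold]]: (t→(e→t)) applied to t yields (e→t).
[[tifn [glim yold]] wug]: ((e→t)→((e→e)→e)) applied to (e→t) yields ((e→e)→e).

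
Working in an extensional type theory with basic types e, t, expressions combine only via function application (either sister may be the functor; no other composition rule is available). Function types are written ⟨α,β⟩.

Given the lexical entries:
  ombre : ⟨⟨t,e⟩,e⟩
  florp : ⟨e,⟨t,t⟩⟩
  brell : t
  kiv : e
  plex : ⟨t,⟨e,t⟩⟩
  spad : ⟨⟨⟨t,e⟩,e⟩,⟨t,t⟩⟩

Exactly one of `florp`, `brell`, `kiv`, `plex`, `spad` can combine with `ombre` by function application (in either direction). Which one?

spad

florp : ⟨e,⟨t,t⟩⟩ — ombre needs ⟨t,e⟩; florp needs e; neither fits.
brell : t — ombre needs ⟨t,e⟩; brell needs nothing (atomic); neither fits.
kiv : e — ombre needs ⟨t,e⟩; kiv needs nothing (atomic); neither fits.
plex : ⟨t,⟨e,t⟩⟩ — ombre needs ⟨t,e⟩; plex needs t; neither fits.
spad — combines: spad : ⟨⟨⟨t,e⟩,e⟩,⟨t,t⟩⟩ takes ombre : ⟨⟨t,e⟩,e⟩ as argument, giving ⟨t,t⟩.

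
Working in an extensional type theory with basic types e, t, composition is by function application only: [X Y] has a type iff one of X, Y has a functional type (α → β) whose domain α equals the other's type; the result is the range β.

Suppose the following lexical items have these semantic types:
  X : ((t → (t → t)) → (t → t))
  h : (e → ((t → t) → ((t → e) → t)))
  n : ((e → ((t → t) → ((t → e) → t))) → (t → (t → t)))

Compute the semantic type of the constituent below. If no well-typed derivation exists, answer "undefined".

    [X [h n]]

(t → t)

At [h n], n : ((e → ((t → t) → ((t → e) → t))) → (t → (t → t))) takes h : (e → ((t → t) → ((t → e) → t))), giving (t → (t → t)).
At [X [h n]], X : ((t → (t → t)) → (t → t)) takes [h n] : (t → (t → t)), giving (t → t).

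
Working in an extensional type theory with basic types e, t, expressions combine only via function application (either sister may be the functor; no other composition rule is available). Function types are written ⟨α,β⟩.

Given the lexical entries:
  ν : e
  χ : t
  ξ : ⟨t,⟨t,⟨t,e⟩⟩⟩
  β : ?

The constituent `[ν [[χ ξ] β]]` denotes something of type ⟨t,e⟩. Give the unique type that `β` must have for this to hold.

[ν [[χ ξ] β]] is required to be ⟨t,e⟩. ν : e cannot yield ⟨t,e⟩ as functor, so [[χ ξ] β] : ⟨e,⟨t,e⟩⟩.
[[χ ξ] β] is required to be ⟨e,⟨t,e⟩⟩. [χ ξ] : ⟨t,⟨t,e⟩⟩ cannot yield ⟨e,⟨t,e⟩⟩ as functor, so β : ⟨⟨t,⟨t,e⟩⟩,⟨e,⟨t,e⟩⟩⟩.

⟨⟨t,⟨t,e⟩⟩,⟨e,⟨t,e⟩⟩⟩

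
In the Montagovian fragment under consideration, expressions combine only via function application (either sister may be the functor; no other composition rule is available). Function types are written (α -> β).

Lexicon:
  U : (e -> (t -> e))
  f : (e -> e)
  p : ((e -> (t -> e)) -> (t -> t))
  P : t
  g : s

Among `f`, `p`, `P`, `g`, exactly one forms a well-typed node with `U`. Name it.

p

f : (e -> e) — neither side's domain matches the other.
p — combines: p : ((e -> (t -> e)) -> (t -> t)) takes U : (e -> (t -> e)) as argument, giving (t -> t).
P : t — neither side's domain matches the other.
g : s — neither side's domain matches the other.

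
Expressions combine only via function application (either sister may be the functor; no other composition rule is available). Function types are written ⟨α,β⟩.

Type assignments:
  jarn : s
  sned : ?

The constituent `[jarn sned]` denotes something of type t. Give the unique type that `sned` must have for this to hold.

For [jarn sned] to have type t with jarn of type s, sned must be the function: sned : ⟨s,t⟩.

⟨s,t⟩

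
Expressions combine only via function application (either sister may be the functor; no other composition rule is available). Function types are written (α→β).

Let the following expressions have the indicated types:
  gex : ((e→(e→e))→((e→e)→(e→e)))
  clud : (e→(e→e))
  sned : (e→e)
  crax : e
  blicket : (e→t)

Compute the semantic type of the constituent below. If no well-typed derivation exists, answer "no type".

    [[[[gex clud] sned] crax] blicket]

t

[gex clud] — gex of type ((e→(e→e))→((e→e)→(e→e))) combines with clud of type (e→(e→e)): type ((e→e)→(e→e)).
[[gex clud] sned] — [gex clud] of type ((e→e)→(e→e)) combines with sned of type (e→e): type (e→e).
[[[gex clud] sned] crax] — [[gex clud] sned] of type (e→e) combines with crax of type e: type e.
[[[[gex clud] sned] crax] blicket] — blicket of type (e→t) combines with [[[gex clud] sned] crax] of type e: type t.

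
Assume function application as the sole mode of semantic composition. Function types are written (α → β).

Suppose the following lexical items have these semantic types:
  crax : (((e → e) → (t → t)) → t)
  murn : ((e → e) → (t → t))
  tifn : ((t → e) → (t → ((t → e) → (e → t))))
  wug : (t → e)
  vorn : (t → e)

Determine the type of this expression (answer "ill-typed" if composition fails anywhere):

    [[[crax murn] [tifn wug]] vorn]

[crax murn] — crax of type (((e → e) → (t → t)) → t) combines with murn of type ((e → e) → (t → t)): type t.
[tifn wug] — tifn of type ((t → e) → (t → ((t → e) → (e → t)))) combines with wug of type (t → e): type (t → ((t → e) → (e → t))).
[[crax murn] [tifn wug]] — [tifn wug] of type (t → ((t → e) → (e → t))) combines with [crax murn] of type t: type ((t → e) → (e → t)).
[[[crax murn] [tifn wug]] vorn] — [[crax murn] [tifn wug]] of type ((t → e) → (e → t)) combines with vorn of type (t → e): type (e → t).

(e → t)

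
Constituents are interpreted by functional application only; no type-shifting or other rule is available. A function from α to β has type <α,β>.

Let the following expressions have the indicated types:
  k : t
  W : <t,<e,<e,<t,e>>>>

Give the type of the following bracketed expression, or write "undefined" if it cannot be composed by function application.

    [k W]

[k W] — W of type <t,<e,<e,<t,e>>>> combines with k of type t: type <e,<e,<t,e>>>.

<e,<e,<t,e>>>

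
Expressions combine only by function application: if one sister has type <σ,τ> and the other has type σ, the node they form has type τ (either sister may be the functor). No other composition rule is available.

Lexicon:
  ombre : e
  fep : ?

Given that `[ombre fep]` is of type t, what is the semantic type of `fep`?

For [ombre fep] to have type t with ombre of type e, fep must be the function: fep : <e,t>.

<e,t>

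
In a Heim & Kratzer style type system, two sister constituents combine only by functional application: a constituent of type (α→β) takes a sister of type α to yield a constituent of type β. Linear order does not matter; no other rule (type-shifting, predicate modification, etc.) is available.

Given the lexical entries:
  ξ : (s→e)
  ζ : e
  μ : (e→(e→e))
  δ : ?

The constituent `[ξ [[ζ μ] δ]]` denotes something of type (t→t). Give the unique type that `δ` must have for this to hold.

[ξ [[ζ μ] δ]] must have type (t→t). The sister ξ has type (s→e); that is not a function onto (t→t), so [[ζ μ] δ] must be the functor, of type ((s→e)→(t→t)).
[[ζ μ] δ] must have type ((s→e)→(t→t)). The sister [ζ μ] has type (e→e); that is not a function onto ((s→e)→(t→t)), so δ must be the functor, of type ((e→e)→((s→e)→(t→t))).

((e→e)→((s→e)→(t→t)))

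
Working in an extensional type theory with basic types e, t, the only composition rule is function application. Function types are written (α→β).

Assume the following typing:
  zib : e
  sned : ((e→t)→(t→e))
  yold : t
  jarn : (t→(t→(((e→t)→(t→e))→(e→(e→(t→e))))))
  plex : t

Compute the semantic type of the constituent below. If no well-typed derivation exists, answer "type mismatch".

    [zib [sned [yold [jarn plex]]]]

At [jarn plex], jarn : (t→(t→(((e→t)→(t→e))→(e→(e→(t→e)))))) takes plex : t, giving (t→(((e→t)→(t→e))→(e→(e→(t→e))))).
At [yold [jarn plex]], [jarn plex] : (t→(((e→t)→(t→e))→(e→(e→(t→e))))) takes yold : t, giving (((e→t)→(t→e))→(e→(e→(t→e)))).
At [sned [yold [jarn plex]]], [yold [jarn plex]] : (((e→t)→(t→e))→(e→(e→(t→e)))) takes sned : ((e→t)→(t→e)), giving (e→(e→(t→e))).
At [zib [sned [yold [jarn plex]]]], [sned [yold [jarn plex]]] : (e→(e→(t→e))) takes zib : e, giving (e→(t→e)).

(e→(t→e))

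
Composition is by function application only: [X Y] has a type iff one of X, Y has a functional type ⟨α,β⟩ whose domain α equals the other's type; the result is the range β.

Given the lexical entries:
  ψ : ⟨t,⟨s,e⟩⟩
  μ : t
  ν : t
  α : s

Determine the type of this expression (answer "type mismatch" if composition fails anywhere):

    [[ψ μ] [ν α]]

[ψ μ] — ψ of type ⟨t,⟨s,e⟩⟩ combines with μ of type t: type ⟨s,e⟩.
[ν α]: t with s — neither is a function whose domain matches the other; composition fails here.

type mismatch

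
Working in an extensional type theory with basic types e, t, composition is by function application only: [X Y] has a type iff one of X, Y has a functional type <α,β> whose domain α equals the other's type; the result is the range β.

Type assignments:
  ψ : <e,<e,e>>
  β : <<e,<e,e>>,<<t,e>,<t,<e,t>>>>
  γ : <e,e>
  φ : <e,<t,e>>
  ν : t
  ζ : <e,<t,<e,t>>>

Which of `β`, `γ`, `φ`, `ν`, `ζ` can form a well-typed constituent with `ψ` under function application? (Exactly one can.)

β

β — combines: β : <<e,<e,e>>,<<t,e>,<t,<e,t>>>> takes ψ : <e,<e,e>> as argument, giving <<t,e>,<t,<e,t>>>.
γ : <e,e> — does not combine with ψ.
φ : <e,<t,e>> — does not combine with ψ.
ν : t — does not combine with ψ.
ζ : <e,<t,<e,t>>> — does not combine with ψ.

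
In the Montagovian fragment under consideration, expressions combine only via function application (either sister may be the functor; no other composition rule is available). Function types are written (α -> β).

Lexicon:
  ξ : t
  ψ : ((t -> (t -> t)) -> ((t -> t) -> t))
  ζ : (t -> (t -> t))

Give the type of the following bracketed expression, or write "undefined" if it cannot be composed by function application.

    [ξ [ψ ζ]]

[ψ ζ]: ψ is ((t -> (t -> t)) -> ((t -> t) -> t)), ζ is (t -> (t -> t)); result ((t -> t) -> t).
[ξ [ψ ζ]]: t and ((t -> t) -> t) cannot combine by function application — type clash.

undefined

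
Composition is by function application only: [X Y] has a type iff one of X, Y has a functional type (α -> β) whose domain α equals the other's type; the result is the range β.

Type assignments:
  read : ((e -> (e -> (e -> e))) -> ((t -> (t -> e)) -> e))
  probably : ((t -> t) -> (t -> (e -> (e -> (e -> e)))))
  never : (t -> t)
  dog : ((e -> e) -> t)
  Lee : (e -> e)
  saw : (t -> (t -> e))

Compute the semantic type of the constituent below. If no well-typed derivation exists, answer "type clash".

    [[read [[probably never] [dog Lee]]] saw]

At [probably never], probably : ((t -> t) -> (t -> (e -> (e -> (e -> e))))) takes never : (t -> t), giving (t -> (e -> (e -> (e -> e)))).
At [dog Lee], dog : ((e -> e) -> t) takes Lee : (e -> e), giving t.
At [[probably never] [dog Lee]], [probably never] : (t -> (e -> (e -> (e -> e)))) takes [dog Lee] : t, giving (e -> (e -> (e -> e))).
At [read [[probably never] [dog Lee]]], read : ((e -> (e -> (e -> e))) -> ((t -> (t -> e)) -> e)) takes [[probably never] [dog Lee]] : (e -> (e -> (e -> e))), giving ((t -> (t -> e)) -> e).
At [[read [[probably never] [dog Lee]]] saw], [read [[probably never] [dog Lee]]] : ((t -> (t -> e)) -> e) takes saw : (t -> (t -> e)), giving e.

e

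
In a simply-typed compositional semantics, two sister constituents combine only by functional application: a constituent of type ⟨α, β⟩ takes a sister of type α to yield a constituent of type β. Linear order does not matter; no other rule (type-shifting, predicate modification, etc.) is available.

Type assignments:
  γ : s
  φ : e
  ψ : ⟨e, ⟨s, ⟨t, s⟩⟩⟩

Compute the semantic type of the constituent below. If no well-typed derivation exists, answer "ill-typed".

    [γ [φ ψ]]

⟨t, s⟩

[φ ψ] — ψ of type ⟨e, ⟨s, ⟨t, s⟩⟩⟩ combines with φ of type e: type ⟨s, ⟨t, s⟩⟩.
[γ [φ ψ]] — [φ ψ] of type ⟨s, ⟨t, s⟩⟩ combines with γ of type s: type ⟨t, s⟩.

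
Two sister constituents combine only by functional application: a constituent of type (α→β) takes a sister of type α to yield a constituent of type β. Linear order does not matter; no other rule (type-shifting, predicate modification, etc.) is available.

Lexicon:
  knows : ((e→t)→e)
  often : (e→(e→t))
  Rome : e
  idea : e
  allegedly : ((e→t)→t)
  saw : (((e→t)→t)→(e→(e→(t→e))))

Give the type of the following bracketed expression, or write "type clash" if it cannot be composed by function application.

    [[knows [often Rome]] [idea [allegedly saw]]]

[often Rome]: (e→(e→t)) applied to e yields (e→t).
[knows [often Rome]]: ((e→t)→e) applied to (e→t) yields e.
[allegedly saw]: (((e→t)→t)→(e→(e→(t→e)))) applied to ((e→t)→t) yields (e→(e→(t→e))).
[idea [allegedly saw]]: (e→(e→(t→e))) applied to e yields (e→(t→e)).
[[knows [often Rome]] [idea [allegedly saw]]]: (e→(t→e)) applied to e yields (t→e).

(t→e)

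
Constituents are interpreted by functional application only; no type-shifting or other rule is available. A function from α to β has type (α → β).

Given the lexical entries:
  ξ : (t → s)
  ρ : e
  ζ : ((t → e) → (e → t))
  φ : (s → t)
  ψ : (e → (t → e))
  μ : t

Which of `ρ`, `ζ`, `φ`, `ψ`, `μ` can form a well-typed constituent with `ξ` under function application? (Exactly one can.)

ρ : e — no; ξ wants t, and ρ wants nothing (atomic).
ζ : ((t → e) → (e → t)) — no; ξ wants t, and ζ wants (t → e).
φ : (s → t) — no; ξ wants t, and φ wants s.
ψ : (e → (t → e)) — no; ξ wants t, and ψ wants e.
μ — combines: ξ : (t → s) takes μ : t as argument, giving s.

μ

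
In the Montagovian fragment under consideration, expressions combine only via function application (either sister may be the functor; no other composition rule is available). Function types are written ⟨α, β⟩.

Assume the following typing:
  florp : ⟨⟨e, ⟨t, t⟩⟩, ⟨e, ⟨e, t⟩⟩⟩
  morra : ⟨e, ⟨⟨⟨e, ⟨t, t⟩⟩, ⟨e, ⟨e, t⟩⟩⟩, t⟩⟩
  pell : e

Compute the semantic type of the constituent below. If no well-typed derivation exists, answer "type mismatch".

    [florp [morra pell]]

t

[morra pell]: functor morra : ⟨e, ⟨⟨⟨e, ⟨t, t⟩⟩, ⟨e, ⟨e, t⟩⟩⟩, t⟩⟩, argument pell : e; result ⟨⟨⟨e, ⟨t, t⟩⟩, ⟨e, ⟨e, t⟩⟩⟩, t⟩.
[florp [morra pell]]: functor [morra pell] : ⟨⟨⟨e, ⟨t, t⟩⟩, ⟨e, ⟨e, t⟩⟩⟩, t⟩, argument florp : ⟨⟨e, ⟨t, t⟩⟩, ⟨e, ⟨e, t⟩⟩⟩; result t.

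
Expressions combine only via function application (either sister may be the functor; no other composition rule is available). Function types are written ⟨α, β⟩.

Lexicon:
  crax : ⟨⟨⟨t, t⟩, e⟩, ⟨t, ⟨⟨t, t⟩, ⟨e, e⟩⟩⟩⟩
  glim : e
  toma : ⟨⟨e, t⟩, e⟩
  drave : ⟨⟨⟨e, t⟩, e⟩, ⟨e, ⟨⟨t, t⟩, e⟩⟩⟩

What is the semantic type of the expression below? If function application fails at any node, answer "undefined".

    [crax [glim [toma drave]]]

[toma drave]: drave is ⟨⟨⟨e, t⟩, e⟩, ⟨e, ⟨⟨t, t⟩, e⟩⟩⟩, toma is ⟨⟨e, t⟩, e⟩; result ⟨e, ⟨⟨t, t⟩, e⟩⟩.
[glim [toma drave]]: [toma drave] is ⟨e, ⟨⟨t, t⟩, e⟩⟩, glim is e; result ⟨⟨t, t⟩, e⟩.
[crax [glim [toma drave]]]: crax is ⟨⟨⟨t, t⟩, e⟩, ⟨t, ⟨⟨t, t⟩, ⟨e, e⟩⟩⟩⟩, [glim [toma drave]] is ⟨⟨t, t⟩, e⟩; result ⟨t, ⟨⟨t, t⟩, ⟨e, e⟩⟩⟩.

⟨t, ⟨⟨t, t⟩, ⟨e, e⟩⟩⟩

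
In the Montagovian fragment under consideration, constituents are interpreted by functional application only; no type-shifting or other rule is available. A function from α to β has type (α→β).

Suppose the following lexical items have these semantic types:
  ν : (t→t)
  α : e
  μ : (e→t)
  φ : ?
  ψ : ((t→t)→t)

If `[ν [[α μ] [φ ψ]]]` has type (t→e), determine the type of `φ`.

For [ν [[α μ] [φ ψ]]] to have type (t→e) with ν of type (t→t), [[α μ] [φ ψ]] must be the function: [[α μ] [φ ψ]] : ((t→t)→(t→e)).
For [[α μ] [φ ψ]] to have type ((t→t)→(t→e)) with [α μ] of type t, [φ ψ] must be the function: [φ ψ] : (t→((t→t)→(t→e))).
For [φ ψ] to have type (t→((t→t)→(t→e))) with ψ of type ((t→t)→t), φ must be the function: φ : (((t→t)→t)→(t→((t→t)→(t→e)))).

(((t→t)→t)→(t→((t→t)→(t→e))))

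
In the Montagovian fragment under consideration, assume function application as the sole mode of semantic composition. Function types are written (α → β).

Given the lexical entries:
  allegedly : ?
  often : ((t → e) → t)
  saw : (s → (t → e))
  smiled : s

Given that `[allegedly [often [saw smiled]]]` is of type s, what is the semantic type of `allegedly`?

(t → s)

For [allegedly [often [saw smiled]]] to have type s with [often [saw smiled]] of type t, allegedly must be the function: allegedly : (t → s).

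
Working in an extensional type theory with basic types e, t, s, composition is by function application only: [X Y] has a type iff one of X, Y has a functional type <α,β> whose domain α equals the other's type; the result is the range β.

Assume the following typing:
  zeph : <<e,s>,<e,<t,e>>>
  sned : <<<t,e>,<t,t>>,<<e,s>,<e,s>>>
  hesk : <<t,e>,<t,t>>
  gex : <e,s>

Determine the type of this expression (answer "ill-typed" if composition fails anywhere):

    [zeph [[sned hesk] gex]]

<e,<t,e>>

[sned hesk]: sned is <<<t,e>,<t,t>>,<<e,s>,<e,s>>>, hesk is <<t,e>,<t,t>>; result <<e,s>,<e,s>>.
[[sned hesk] gex]: [sned hesk] is <<e,s>,<e,s>>, gex is <e,s>; result <e,s>.
[zeph [[sned hesk] gex]]: zeph is <<e,s>,<e,<t,e>>>, [[sned hesk] gex] is <e,s>; result <e,<t,e>>.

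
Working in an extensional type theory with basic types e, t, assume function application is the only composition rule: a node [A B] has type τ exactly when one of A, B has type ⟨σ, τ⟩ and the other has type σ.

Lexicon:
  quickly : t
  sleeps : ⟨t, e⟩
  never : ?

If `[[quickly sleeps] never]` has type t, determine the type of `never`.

⟨e, t⟩

At [[quickly sleeps] never] (required: t): [quickly sleeps] is e, which is not a function with range t; hence never is the functor — type ⟨e, t⟩.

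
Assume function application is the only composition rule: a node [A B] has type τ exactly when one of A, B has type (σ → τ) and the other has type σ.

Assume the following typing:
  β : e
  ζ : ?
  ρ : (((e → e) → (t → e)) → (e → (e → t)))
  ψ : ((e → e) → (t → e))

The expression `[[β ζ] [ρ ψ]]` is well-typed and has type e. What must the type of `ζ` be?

(e → ((e → (e → t)) → e))

At [[β ζ] [ρ ψ]] (required: e): [ρ ψ] is (e → (e → t)), which is not a function with range e; hence [β ζ] is the functor — type ((e → (e → t)) → e).
At [β ζ] (required: ((e → (e → t)) → e)): β is e, which is not a function with range ((e → (e → t)) → e); hence ζ is the functor — type (e → ((e → (e → t)) → e)).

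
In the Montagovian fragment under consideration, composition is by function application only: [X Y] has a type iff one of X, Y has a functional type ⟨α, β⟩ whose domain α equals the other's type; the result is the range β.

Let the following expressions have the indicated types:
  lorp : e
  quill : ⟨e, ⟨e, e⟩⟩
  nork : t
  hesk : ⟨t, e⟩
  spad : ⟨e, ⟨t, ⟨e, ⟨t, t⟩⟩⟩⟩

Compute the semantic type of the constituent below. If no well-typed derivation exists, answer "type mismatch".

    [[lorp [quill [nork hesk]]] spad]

[nork hesk]: ⟨t, e⟩ applied to t yields e.
[quill [nork hesk]]: ⟨e, ⟨e, e⟩⟩ applied to e yields ⟨e, e⟩.
[lorp [quill [nork hesk]]]: ⟨e, e⟩ applied to e yields e.
[[lorp [quill [nork hesk]]] spad]: ⟨e, ⟨t, ⟨e, ⟨t, t⟩⟩⟩⟩ applied to e yields ⟨t, ⟨e, ⟨t, t⟩⟩⟩.

⟨t, ⟨e, ⟨t, t⟩⟩⟩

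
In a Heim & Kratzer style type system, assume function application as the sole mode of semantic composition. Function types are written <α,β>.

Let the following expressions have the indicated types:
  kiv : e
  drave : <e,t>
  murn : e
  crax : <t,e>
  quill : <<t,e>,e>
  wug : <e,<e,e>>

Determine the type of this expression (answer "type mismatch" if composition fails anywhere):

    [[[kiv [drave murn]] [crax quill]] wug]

[drave murn]: <e,t> applied to e yields t.
[kiv [drave murn]]: e and t cannot combine by function application — type clash.

type mismatch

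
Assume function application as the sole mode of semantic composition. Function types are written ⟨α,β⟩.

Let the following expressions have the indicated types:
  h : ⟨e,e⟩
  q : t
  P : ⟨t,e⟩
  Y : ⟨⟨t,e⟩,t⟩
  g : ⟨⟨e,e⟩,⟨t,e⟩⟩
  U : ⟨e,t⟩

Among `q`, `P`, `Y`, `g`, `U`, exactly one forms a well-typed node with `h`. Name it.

g

q : t — no; h wants e, and q wants nothing (atomic).
P : ⟨t,e⟩ — no; h wants e, and P wants t.
Y : ⟨⟨t,e⟩,t⟩ — no; h wants e, and Y wants ⟨t,e⟩.
g — combines: g : ⟨⟨e,e⟩,⟨t,e⟩⟩ takes h : ⟨e,e⟩ as argument, giving ⟨t,e⟩.
U : ⟨e,t⟩ — no; h wants e, and U wants e.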